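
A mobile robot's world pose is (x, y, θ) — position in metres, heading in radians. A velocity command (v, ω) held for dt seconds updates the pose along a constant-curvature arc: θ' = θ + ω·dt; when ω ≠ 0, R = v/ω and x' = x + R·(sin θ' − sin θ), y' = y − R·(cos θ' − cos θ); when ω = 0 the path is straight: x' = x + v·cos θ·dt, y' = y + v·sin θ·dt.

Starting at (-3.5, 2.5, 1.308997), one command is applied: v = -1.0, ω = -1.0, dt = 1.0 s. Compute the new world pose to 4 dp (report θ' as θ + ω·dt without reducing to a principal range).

(-4.1618, 1.8062, 0.3090)

θ' = 1.3090 + -1.0·1.0 = 0.3090
R = v/ω = -1.0/-1.0 = 1.0000
x' = -3.5 + 1.0000·(sin 0.3090 − sin 1.3090) = -4.1618
y' = 2.5 − 1.0000·(cos 0.3090 − cos 1.3090) = 1.8062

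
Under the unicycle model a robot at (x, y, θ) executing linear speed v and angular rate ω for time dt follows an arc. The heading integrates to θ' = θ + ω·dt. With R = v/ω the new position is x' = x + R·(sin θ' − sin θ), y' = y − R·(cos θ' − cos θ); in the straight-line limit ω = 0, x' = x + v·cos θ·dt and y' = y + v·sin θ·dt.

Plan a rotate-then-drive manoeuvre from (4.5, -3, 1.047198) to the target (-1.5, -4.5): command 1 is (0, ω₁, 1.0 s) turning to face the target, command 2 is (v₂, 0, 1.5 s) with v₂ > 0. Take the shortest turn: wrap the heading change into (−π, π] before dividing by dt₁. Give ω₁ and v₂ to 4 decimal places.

ω₁ = 2.3394, v₂ = 4.1231

heading to target = atan2(-4.5−-3, -1.5−4.5) = -2.8966
Δθ = wrap(-2.8966 − 1.0472) = 2.3394; ω₁ = Δθ/dt₁ = 2.3394
distance = √((-1.5−4.5)² + (-4.5−-3)²) = 6.1847; v₂ = distance/dt₂ = 4.1231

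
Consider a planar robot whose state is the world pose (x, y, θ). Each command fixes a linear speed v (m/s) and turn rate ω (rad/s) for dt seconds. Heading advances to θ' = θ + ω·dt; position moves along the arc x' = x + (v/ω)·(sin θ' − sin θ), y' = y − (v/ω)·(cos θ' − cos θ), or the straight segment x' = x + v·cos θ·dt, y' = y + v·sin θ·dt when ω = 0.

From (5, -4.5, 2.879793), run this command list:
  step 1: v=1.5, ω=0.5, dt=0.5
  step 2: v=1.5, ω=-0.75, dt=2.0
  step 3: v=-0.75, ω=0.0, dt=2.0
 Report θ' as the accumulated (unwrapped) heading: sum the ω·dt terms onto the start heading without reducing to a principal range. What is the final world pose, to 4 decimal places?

(2.3745, -4.0134, 1.6298)

step 1: θ'=3.1298 (R=3.0000) → pose (4.2589, -4.3980, 3.1298)
step 2: θ'=1.6298 (R=-2.0000) → pose (2.2860, -2.5161, 1.6298)
step 3: θ'=1.6298 (straight) → pose (2.3745, -4.0134, 1.6298)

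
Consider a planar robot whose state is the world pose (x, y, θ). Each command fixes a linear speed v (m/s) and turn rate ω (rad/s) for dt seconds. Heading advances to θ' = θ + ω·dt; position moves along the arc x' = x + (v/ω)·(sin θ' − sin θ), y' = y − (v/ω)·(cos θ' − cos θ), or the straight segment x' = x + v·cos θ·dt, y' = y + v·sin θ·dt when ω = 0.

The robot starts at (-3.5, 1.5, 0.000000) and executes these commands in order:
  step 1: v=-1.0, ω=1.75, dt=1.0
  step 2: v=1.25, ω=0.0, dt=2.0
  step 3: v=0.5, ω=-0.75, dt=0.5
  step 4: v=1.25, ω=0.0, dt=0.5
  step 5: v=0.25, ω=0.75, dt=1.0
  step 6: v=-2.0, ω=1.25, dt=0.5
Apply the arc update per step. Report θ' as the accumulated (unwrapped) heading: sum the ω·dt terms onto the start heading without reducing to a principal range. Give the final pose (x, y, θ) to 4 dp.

(-3.6779, 3.7517, 2.7500)

step 1: θ'=1.7500 (R=-0.5714) → pose (-4.0623, 0.8267, 1.7500)
step 2: θ'=1.7500 (straight) → pose (-4.5079, 3.2867, 1.7500)
step 3: θ'=1.3750 (R=-0.6667) → pose (-4.5058, 3.5352, 1.3750)
step 4: θ'=1.3750 (straight) → pose (-4.3842, 4.1483, 1.3750)
step 5: θ'=2.1250 (R=0.3333) → pose (-4.4278, 4.3885, 2.1250)
step 6: θ'=2.7500 (R=-1.6000) → pose (-3.6779, 3.7517, 2.7500)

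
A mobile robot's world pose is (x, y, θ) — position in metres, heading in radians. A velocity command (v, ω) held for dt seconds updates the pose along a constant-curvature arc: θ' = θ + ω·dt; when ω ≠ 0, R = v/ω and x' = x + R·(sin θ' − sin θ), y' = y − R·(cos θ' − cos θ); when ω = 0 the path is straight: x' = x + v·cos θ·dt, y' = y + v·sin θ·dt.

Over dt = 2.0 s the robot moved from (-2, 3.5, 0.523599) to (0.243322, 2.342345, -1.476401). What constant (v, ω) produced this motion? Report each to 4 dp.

Δθ = -1.476401 − 0.523599 = -2.000000
ω = Δθ/dt = -2.000000/2.0 = -1.0000
R = Δx/(sin θ' − sin θ) = -1.5000
v = R·ω = -1.5000·-1.0000 = 1.5000

v = 1.5000, ω = -1.0000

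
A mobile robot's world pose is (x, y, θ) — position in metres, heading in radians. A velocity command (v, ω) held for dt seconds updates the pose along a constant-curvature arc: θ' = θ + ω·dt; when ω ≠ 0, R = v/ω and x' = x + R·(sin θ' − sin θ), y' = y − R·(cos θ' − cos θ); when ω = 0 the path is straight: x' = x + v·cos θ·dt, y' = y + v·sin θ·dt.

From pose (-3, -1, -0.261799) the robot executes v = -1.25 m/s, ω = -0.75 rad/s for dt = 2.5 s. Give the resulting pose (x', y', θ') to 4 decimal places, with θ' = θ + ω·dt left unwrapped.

(-3.9754, 1.5036, -2.1368)

θ' = -0.2618 + -0.75·2.5 = -2.1368
R = v/ω = -1.25/-0.75 = 1.6667
x' = -3 + 1.6667·(sin -2.1368 − sin -0.2618) = -3.9754
y' = -1 − 1.6667·(cos -2.1368 − cos -0.2618) = 1.5036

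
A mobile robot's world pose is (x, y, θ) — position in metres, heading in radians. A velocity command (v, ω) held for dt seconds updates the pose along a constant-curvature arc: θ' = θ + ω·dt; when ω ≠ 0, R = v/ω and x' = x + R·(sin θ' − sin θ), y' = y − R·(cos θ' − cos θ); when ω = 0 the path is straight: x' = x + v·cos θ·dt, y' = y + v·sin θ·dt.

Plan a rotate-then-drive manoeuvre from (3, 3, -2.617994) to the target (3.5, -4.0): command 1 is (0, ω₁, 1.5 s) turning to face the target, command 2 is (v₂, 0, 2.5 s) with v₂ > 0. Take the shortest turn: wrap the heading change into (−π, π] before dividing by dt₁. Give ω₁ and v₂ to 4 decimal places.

ω₁ = 0.7457, v₂ = 2.8071

heading to target = atan2(-4−3, 3.5−3) = -1.4995
Δθ = wrap(-1.4995 − -2.6180) = 1.1185; ω₁ = Δθ/dt₁ = 0.7457
distance = √((3.5−3)² + (-4−3)²) = 7.0178; v₂ = distance/dt₂ = 2.8071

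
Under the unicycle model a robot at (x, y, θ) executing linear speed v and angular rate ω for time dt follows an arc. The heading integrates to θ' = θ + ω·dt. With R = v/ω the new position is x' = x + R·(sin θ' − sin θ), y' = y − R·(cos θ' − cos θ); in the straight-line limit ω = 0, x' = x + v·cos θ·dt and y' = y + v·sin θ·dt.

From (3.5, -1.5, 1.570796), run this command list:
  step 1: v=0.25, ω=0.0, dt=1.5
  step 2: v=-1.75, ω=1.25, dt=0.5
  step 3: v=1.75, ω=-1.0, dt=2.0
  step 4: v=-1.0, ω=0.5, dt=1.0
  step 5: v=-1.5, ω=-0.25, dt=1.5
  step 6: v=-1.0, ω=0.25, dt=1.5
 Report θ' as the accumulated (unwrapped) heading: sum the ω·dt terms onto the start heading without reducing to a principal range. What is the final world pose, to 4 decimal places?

step 1: θ'=1.5708 (straight) → pose (3.5000, -1.1250, 1.5708)
step 2: θ'=2.1958 (R=-1.4000) → pose (3.7647, -1.9441, 2.1958)
step 3: θ'=0.1958 (R=-1.7500) → pose (4.8434, 0.7963, 0.1958)
step 4: θ'=0.6958 (R=-2.0000) → pose (3.9505, 0.3696, 0.6958)
step 5: θ'=0.3208 (R=6.0000) → pose (1.9964, -0.7190, 0.3208)
step 6: θ'=0.6958 (R=-4.0000) → pose (0.6937, -1.4448, 0.6958)

(0.6937, -1.4448, 0.6958)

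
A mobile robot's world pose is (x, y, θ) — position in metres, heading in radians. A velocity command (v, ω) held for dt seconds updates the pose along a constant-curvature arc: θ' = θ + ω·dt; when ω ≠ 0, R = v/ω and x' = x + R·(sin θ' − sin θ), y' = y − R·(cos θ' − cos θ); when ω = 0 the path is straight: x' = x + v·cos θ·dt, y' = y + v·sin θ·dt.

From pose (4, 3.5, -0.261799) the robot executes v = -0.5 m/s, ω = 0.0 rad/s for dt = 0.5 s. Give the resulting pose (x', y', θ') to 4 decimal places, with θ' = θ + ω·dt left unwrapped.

(3.7585, 3.5647, -0.2618)

θ' = -0.2618 + 0.0·0.5 = -0.2618
ω = 0 → straight: x' = 4 + -0.5·cos(-0.2618)·0.5 = 3.7585
y' = 3.5 + -0.5·sin(-0.2618)·0.5 = 3.5647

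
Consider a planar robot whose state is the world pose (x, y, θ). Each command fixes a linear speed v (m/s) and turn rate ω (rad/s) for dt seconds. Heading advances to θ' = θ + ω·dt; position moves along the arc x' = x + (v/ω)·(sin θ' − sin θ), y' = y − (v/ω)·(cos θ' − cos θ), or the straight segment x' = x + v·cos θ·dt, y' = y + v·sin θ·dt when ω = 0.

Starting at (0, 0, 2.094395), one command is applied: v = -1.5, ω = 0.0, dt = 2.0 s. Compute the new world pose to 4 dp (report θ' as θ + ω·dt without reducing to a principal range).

(1.5000, -2.5981, 2.0944)

θ' = 2.0944 + 0.0·2.0 = 2.0944
ω = 0 → straight: x' = 0 + -1.5·cos(2.0944)·2.0 = 1.5000
y' = 0 + -1.5·sin(2.0944)·2.0 = -2.5981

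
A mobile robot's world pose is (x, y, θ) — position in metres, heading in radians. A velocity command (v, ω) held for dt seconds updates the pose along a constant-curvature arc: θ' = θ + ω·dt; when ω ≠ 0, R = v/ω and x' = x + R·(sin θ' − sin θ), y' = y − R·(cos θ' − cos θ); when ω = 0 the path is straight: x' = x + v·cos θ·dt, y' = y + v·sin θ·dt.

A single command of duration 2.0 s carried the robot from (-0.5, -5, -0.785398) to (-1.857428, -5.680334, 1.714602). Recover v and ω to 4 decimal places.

Δθ = 1.714602 − -0.785398 = 2.500000
ω = Δθ/dt = 2.500000/2.0 = 1.2500
R = Δx/(sin θ' − sin θ) = -0.8000
v = R·ω = -0.8000·1.2500 = -1.0000

v = -1.0000, ω = 1.2500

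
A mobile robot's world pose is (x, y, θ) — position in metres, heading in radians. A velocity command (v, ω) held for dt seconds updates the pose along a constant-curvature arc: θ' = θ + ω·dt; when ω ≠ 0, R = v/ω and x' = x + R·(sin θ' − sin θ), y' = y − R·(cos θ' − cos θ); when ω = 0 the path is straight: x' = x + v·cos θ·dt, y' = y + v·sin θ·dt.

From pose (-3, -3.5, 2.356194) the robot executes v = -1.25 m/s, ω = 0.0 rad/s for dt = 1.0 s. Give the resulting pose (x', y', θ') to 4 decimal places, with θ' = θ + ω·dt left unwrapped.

(-2.1161, -4.3839, 2.3562)

θ' = 2.3562 + 0.0·1.0 = 2.3562
ω = 0 → straight: x' = -3 + -1.25·cos(2.3562)·1.0 = -2.1161
y' = -3.5 + -1.25·sin(2.3562)·1.0 = -4.3839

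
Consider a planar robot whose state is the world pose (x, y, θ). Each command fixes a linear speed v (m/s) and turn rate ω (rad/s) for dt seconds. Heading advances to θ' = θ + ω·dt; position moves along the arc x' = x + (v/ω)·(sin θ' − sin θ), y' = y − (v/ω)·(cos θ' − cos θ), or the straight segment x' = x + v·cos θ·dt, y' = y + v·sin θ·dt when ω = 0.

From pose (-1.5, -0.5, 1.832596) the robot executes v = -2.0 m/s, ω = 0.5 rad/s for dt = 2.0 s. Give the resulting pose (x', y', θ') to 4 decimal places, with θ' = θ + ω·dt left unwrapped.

θ' = 1.8326 + 0.5·2.0 = 2.8326
R = v/ω = -2.0/0.5 = -4.0000
x' = -1.5 + -4.0000·(sin 2.8326 − sin 1.8326) = 1.1473
y' = -0.5 − -4.0000·(cos 2.8326 − cos 1.8326) = -3.2753

(1.1473, -3.2753, 2.8326)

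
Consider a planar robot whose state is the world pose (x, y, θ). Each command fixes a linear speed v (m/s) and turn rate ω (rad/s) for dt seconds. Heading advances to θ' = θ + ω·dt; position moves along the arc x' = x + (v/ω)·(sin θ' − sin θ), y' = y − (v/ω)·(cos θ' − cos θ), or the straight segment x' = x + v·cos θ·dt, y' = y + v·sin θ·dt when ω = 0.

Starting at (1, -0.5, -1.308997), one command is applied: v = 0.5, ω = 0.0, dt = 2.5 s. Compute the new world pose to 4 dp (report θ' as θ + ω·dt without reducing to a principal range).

θ' = -1.3090 + 0.0·2.5 = -1.3090
ω = 0 → straight: x' = 1 + 0.5·cos(-1.3090)·2.5 = 1.3235
y' = -0.5 + 0.5·sin(-1.3090)·2.5 = -1.7074

(1.3235, -1.7074, -1.3090)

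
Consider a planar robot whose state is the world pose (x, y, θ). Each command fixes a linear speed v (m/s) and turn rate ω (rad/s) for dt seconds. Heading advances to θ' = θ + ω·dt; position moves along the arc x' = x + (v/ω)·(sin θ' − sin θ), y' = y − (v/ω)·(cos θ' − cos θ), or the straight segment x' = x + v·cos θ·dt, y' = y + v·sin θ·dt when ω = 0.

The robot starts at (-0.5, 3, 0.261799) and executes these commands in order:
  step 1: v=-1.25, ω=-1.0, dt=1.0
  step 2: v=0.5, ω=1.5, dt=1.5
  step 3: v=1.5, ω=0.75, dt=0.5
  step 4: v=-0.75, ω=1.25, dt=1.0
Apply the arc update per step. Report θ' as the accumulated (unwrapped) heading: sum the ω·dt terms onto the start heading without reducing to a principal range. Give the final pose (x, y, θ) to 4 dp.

(-0.6358, 3.8356, 3.1368)

step 1: θ'=-0.7382 (R=1.2500) → pose (-1.6647, 3.2828, -0.7382)
step 2: θ'=1.5118 (R=0.3333) → pose (-1.1076, 3.5097, 1.5118)
step 3: θ'=1.8868 (R=2.0000) → pose (-1.2032, 4.2492, 1.8868)
step 4: θ'=3.1368 (R=-0.6000) → pose (-0.6358, 3.8356, 3.1368)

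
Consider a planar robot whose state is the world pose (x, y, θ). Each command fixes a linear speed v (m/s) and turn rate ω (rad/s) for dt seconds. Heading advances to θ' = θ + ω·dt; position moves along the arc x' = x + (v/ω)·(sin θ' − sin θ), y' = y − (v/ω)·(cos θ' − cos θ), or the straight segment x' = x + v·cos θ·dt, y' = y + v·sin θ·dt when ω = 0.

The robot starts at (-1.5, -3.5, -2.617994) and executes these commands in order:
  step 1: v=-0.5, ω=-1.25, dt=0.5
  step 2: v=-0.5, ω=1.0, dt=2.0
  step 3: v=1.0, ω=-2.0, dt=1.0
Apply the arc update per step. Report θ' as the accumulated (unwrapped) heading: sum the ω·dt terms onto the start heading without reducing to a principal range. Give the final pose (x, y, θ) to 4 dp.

(-1.2595, -3.4485, -3.2430)

step 1: θ'=-3.2430 (R=0.4000) → pose (-1.2595, -3.4485, -3.2430)
step 2: θ'=-1.2430 (R=-0.5000) → pose (-0.7355, -2.7901, -1.2430)
step 3: θ'=-3.2430 (R=-0.5000) → pose (-1.2595, -3.4485, -3.2430)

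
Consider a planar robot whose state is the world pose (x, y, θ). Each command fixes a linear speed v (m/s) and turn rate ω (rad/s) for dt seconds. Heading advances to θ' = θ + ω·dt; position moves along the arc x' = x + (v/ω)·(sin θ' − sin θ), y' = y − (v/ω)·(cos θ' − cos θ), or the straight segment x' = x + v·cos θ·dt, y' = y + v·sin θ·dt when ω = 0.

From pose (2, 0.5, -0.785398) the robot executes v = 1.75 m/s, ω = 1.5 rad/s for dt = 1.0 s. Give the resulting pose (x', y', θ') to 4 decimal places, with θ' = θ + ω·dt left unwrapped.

(3.5895, 0.4437, 0.7146)

θ' = -0.7854 + 1.5·1.0 = 0.7146
R = v/ω = 1.75/1.5 = 1.1667
x' = 2 + 1.1667·(sin 0.7146 − sin -0.7854) = 3.5895
y' = 0.5 − 1.1667·(cos 0.7146 − cos -0.7854) = 0.4437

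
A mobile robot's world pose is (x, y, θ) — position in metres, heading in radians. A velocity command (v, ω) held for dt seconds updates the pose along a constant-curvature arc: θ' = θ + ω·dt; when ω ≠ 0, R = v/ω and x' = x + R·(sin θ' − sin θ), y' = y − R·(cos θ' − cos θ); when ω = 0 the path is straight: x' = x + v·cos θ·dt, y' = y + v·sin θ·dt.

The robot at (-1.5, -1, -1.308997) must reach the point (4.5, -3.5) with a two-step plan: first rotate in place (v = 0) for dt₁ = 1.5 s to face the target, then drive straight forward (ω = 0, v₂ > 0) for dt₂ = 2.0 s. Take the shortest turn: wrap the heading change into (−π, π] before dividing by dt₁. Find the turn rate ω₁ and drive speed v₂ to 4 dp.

ω₁ = 0.6095, v₂ = 3.2500

heading to target = atan2(-3.5−-1, 4.5−-1.5) = -0.3948
Δθ = wrap(-0.3948 − -1.3090) = 0.9142; ω₁ = Δθ/dt₁ = 0.6095
distance = √((4.5−-1.5)² + (-3.5−-1)²) = 6.5000; v₂ = distance/dt₂ = 3.2500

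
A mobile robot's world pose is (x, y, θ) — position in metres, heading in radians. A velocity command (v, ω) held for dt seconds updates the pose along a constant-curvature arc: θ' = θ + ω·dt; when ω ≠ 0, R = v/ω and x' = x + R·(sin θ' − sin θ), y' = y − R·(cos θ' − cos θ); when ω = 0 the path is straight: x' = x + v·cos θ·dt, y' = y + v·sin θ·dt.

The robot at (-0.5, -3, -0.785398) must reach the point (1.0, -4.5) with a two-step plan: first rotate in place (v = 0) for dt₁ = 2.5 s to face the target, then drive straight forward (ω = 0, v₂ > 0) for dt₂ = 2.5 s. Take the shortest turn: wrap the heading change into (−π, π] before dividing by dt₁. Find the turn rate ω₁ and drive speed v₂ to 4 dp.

ω₁ = 0.0000, v₂ = 0.8485

heading to target = atan2(-4.5−-3, 1−-0.5) = -0.7854
Δθ = wrap(-0.7854 − -0.7854) = 0.0000; ω₁ = Δθ/dt₁ = 0.0000
distance = √((1−-0.5)² + (-4.5−-3)²) = 2.1213; v₂ = distance/dt₂ = 0.8485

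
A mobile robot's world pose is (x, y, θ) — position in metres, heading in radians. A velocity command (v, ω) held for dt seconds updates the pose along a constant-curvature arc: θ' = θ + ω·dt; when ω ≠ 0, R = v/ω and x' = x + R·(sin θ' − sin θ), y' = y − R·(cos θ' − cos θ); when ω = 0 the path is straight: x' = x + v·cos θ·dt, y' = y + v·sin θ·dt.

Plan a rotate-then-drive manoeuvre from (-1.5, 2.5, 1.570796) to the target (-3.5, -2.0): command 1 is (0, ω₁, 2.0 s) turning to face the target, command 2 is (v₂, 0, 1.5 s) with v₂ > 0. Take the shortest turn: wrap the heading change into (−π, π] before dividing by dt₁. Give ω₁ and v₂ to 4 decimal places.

ω₁ = 1.3617, v₂ = 3.2830

heading to target = atan2(-2−2.5, -3.5−-1.5) = -1.9890
Δθ = wrap(-1.9890 − 1.5708) = 2.7234; ω₁ = Δθ/dt₁ = 1.3617
distance = √((-3.5−-1.5)² + (-2−2.5)²) = 4.9244; v₂ = distance/dt₂ = 3.2830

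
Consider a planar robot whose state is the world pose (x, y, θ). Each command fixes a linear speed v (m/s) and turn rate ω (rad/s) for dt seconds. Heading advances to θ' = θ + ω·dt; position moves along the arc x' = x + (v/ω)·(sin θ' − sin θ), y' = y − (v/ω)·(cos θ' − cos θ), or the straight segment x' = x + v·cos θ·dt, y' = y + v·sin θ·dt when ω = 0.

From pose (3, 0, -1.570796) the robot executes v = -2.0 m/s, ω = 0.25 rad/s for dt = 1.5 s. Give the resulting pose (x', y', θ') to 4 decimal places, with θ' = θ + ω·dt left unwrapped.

(2.4441, 2.9302, -1.1958)

θ' = -1.5708 + 0.25·1.5 = -1.1958
R = v/ω = -2.0/0.25 = -8.0000
x' = 3 + -8.0000·(sin -1.1958 − sin -1.5708) = 2.4441
y' = 0 − -8.0000·(cos -1.1958 − cos -1.5708) = 2.9302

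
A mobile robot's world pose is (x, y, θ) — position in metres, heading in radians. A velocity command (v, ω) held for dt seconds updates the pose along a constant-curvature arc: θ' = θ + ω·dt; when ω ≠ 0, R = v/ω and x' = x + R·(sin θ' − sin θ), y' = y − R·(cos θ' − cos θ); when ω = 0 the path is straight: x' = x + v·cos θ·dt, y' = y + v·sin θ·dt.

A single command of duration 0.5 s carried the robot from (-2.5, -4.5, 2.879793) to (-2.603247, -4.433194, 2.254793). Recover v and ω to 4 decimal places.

Δθ = 2.254793 − 2.879793 = -0.625000
ω = Δθ/dt = -0.625000/0.5 = -1.2500
R = Δx/(sin θ' − sin θ) = -0.2000
v = R·ω = -0.2000·-1.2500 = 0.2500

v = 0.2500, ω = -1.2500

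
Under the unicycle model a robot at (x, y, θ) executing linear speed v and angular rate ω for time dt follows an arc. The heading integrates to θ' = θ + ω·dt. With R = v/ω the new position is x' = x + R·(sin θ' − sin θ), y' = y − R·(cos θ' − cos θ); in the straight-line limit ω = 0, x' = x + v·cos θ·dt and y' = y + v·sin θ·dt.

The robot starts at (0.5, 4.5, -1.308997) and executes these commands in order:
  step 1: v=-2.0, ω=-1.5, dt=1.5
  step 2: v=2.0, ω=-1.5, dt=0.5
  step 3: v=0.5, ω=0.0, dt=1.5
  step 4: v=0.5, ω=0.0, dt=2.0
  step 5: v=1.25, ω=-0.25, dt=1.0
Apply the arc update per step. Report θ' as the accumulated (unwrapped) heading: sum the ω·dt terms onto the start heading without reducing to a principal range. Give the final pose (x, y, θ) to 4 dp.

step 1: θ'=-3.5590 (R=1.3333) → pose (2.3284, 6.0640, -3.5590)
step 2: θ'=-4.3090 (R=-1.3333) → pose (1.6426, 6.7594, -4.3090)
step 3: θ'=-4.3090 (straight) → pose (1.3482, 7.4492, -4.3090)
step 4: θ'=-4.3090 (straight) → pose (0.9557, 8.3690, -4.3090)
step 5: θ'=-4.5590 (R=-5.0000) → pose (0.6131, 9.5677, -4.5590)

(0.6131, 9.5677, -4.5590)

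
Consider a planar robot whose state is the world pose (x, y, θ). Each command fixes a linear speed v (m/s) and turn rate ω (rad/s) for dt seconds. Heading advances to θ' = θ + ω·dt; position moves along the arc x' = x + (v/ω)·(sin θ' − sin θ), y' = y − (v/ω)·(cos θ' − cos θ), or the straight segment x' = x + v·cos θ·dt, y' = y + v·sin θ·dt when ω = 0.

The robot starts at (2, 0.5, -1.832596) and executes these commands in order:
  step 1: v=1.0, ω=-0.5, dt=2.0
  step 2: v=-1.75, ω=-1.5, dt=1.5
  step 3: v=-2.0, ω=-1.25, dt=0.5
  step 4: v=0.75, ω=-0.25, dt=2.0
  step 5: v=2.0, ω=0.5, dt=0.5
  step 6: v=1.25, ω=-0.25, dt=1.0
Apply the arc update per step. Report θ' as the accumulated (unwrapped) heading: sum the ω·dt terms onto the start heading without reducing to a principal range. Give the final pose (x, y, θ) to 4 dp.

step 1: θ'=-2.8326 (R=-2.0000) → pose (0.6764, -0.8876, -2.8326)
step 2: θ'=-5.0826 (R=1.1667) → pose (2.1188, -2.4212, -5.0826)
step 3: θ'=-5.7076 (R=1.6000) → pose (1.4981, -3.1845, -5.7076)
step 4: θ'=-6.2076 (R=-3.0000) → pose (2.9045, -2.7096, -6.2076)
step 5: θ'=-5.9576 (R=4.0000) → pose (3.8819, -2.5109, -5.9576)
step 6: θ'=-6.2076 (R=-5.0000) → pose (5.1037, -2.2625, -6.2076)

(5.1037, -2.2625, -6.2076)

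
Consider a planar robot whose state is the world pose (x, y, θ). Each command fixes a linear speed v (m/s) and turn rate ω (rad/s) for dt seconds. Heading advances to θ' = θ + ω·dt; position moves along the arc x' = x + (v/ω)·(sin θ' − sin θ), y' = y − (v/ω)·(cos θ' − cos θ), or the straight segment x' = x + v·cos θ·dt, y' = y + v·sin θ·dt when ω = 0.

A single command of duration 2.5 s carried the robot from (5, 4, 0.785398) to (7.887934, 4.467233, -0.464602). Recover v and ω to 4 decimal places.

v = 1.2500, ω = -0.5000

Δθ = -0.464602 − 0.785398 = -1.250000
ω = Δθ/dt = -1.250000/2.5 = -0.5000
R = Δx/(sin θ' − sin θ) = -2.5000
v = R·ω = -2.5000·-0.5000 = 1.2500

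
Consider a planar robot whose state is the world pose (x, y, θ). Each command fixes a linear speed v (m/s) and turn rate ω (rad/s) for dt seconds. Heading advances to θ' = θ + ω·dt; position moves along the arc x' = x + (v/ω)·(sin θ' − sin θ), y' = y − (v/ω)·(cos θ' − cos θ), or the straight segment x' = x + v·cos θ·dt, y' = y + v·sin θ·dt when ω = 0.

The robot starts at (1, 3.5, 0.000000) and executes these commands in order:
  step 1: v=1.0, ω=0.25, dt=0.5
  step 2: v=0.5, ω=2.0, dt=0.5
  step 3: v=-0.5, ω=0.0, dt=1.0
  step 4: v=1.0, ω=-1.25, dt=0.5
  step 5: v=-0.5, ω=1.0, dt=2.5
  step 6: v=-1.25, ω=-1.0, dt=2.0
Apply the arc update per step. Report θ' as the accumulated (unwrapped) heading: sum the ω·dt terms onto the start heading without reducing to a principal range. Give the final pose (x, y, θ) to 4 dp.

(2.8604, 0.7308, 1.0000)

step 1: θ'=0.1250 (R=4.0000) → pose (1.4987, 3.5312, 0.1250)
step 2: θ'=1.1250 (R=0.2500) → pose (1.6931, 3.6715, 1.1250)
step 3: θ'=1.1250 (straight) → pose (1.4775, 3.2203, 1.1250)
step 4: θ'=0.5000 (R=-0.8000) → pose (1.8158, 3.5775, 0.5000)
step 5: θ'=3.0000 (R=-0.5000) → pose (1.9849, 2.6437, 3.0000)
step 6: θ'=1.0000 (R=1.2500) → pose (2.8604, 0.7308, 1.0000)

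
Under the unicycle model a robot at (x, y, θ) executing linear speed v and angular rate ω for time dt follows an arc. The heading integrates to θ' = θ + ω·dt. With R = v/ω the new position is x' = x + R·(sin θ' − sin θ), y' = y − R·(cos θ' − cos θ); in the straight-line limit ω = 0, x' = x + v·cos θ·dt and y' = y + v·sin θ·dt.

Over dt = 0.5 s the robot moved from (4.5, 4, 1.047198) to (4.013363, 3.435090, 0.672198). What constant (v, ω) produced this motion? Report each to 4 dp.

v = -1.5000, ω = -0.7500

Δθ = 0.672198 − 1.047198 = -0.375000
ω = Δθ/dt = -0.375000/0.5 = -0.7500
R = −Δy/(cos θ' − cos θ) = 2.0000
v = R·ω = 2.0000·-0.7500 = -1.5000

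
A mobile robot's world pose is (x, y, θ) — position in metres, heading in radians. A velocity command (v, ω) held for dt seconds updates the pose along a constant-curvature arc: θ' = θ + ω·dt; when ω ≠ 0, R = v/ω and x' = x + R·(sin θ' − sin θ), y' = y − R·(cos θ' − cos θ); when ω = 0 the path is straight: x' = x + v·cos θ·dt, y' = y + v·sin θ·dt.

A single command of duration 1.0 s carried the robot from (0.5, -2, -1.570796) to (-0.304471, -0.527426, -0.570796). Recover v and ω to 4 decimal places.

v = -1.7500, ω = 1.0000

Δθ = -0.570796 − -1.570796 = 1.000000
ω = Δθ/dt = 1.000000/1.0 = 1.0000
R = −Δy/(cos θ' − cos θ) = -1.7500
v = R·ω = -1.7500·1.0000 = -1.7500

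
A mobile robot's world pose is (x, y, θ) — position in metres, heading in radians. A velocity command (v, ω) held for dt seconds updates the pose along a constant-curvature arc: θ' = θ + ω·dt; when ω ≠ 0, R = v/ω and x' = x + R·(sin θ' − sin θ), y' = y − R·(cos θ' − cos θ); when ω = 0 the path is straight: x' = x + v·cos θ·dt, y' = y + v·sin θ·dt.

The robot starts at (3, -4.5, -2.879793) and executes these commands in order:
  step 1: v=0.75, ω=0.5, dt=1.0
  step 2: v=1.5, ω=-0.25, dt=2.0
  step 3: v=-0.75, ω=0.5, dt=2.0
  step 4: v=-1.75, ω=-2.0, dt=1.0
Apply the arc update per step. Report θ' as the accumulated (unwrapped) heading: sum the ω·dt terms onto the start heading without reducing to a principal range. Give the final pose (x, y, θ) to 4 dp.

step 1: θ'=-2.3798 (R=1.5000) → pose (2.3529, -4.8635, -2.3798)
step 2: θ'=-2.8798 (R=-6.0000) → pose (-0.2355, -6.3175, -2.8798)
step 3: θ'=-1.8798 (R=-1.5000) → pose (0.8052, -5.3247, -1.8798)
step 4: θ'=-3.8798 (R=0.8750) → pose (2.2276, -4.9436, -3.8798)

(2.2276, -4.9436, -3.8798)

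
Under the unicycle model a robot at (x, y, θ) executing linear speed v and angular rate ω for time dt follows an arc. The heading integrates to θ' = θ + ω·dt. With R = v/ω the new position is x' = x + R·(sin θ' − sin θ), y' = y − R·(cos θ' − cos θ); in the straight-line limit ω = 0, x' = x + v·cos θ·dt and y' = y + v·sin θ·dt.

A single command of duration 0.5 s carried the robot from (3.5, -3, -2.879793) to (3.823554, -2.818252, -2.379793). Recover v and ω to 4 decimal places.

Δθ = -2.379793 − -2.879793 = 0.500000
ω = Δθ/dt = 0.500000/0.5 = 1.0000
R = Δx/(sin θ' − sin θ) = -0.7500
v = R·ω = -0.7500·1.0000 = -0.7500

v = -0.7500, ω = 1.0000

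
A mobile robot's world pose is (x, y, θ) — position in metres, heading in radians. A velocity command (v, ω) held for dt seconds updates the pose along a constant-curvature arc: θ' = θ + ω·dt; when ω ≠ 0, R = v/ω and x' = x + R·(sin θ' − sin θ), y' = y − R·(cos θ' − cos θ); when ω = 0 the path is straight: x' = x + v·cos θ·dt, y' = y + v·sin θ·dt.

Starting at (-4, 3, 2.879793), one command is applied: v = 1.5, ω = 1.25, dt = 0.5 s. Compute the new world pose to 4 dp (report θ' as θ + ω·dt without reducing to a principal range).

θ' = 2.8798 + 1.25·0.5 = 3.5048
R = v/ω = 1.5/1.25 = 1.2000
x' = -4 + 1.2000·(sin 3.5048 − sin 2.8798) = -4.7369
y' = 3 − 1.2000·(cos 3.5048 − cos 2.8798) = 2.9626

(-4.7369, 2.9626, 3.5048)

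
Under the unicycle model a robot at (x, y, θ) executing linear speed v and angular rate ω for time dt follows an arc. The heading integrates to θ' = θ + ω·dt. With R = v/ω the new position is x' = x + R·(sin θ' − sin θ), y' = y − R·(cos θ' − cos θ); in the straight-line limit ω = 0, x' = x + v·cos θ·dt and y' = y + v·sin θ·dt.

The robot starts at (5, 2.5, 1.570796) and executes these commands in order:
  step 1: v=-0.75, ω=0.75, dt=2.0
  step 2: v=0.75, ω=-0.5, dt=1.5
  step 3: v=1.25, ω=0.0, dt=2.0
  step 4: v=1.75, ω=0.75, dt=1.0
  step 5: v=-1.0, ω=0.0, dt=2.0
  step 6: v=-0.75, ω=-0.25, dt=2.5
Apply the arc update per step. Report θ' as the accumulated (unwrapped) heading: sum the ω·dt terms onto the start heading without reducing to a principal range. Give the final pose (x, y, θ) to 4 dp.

(5.3973, 3.7112, 2.4458)

step 1: θ'=3.0708 (R=-1.0000) → pose (5.9293, 1.5025, 3.0708)
step 2: θ'=2.3208 (R=-1.5000) → pose (4.9378, 1.9763, 2.3208)
step 3: θ'=2.3208 (straight) → pose (3.2337, 3.8055, 2.3208)
step 4: θ'=3.0708 (R=2.3333) → pose (1.6915, 4.5425, 3.0708)
step 5: θ'=3.0708 (straight) → pose (3.6865, 4.4010, 3.0708)
step 6: θ'=2.4458 (R=3.0000) → pose (5.3973, 3.7112, 2.4458)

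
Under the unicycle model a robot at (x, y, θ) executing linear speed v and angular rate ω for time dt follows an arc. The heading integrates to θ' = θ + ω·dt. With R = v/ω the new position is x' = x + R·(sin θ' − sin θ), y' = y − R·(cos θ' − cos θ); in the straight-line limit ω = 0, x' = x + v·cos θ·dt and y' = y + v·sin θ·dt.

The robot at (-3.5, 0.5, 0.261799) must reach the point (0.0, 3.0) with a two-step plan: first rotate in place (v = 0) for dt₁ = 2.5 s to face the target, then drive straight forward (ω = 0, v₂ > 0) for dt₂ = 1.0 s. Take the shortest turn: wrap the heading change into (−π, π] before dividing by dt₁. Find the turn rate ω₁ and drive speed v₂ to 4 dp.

heading to target = atan2(3−0.5, 0−-3.5) = 0.6202
Δθ = wrap(0.6202 − 0.2618) = 0.3585; ω₁ = Δθ/dt₁ = 0.1434
distance = √((0−-3.5)² + (3−0.5)²) = 4.3012; v₂ = distance/dt₂ = 4.3012

ω₁ = 0.1434, v₂ = 4.3012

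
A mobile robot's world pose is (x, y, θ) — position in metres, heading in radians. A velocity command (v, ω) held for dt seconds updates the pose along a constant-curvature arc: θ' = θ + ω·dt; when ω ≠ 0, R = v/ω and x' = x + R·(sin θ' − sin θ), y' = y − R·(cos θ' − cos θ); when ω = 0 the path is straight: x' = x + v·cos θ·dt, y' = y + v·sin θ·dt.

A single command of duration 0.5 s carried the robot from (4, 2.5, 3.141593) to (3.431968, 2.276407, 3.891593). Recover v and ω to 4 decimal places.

v = 1.2500, ω = 1.5000

Δθ = 3.891593 − 3.141593 = 0.750000
ω = Δθ/dt = 0.750000/0.5 = 1.5000
R = Δx/(sin θ' − sin θ) = 0.8333
v = R·ω = 0.8333·1.5000 = 1.2500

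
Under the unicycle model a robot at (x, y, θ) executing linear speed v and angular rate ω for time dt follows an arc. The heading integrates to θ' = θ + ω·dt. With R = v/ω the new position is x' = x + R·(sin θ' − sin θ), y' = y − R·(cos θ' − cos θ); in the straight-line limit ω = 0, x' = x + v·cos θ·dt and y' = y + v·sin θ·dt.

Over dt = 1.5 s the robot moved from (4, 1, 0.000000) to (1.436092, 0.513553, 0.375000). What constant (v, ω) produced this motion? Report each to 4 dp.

Δθ = 0.375000 − 0.000000 = 0.375000
ω = Δθ/dt = 0.375000/1.5 = 0.2500
R = Δx/(sin θ' − sin θ) = -7.0000
v = R·ω = -7.0000·0.2500 = -1.7500

v = -1.7500, ω = 0.2500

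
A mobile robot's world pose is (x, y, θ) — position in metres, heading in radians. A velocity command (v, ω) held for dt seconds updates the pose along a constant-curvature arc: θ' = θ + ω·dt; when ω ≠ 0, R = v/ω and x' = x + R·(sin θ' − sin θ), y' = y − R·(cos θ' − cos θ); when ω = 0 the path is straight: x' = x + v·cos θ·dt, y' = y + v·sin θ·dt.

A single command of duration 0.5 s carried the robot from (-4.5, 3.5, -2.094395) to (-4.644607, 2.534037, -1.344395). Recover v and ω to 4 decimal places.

Δθ = -1.344395 − -2.094395 = 0.750000
ω = Δθ/dt = 0.750000/0.5 = 1.5000
R = −Δy/(cos θ' − cos θ) = 1.3333
v = R·ω = 1.3333·1.5000 = 2.0000

v = 2.0000, ω = 1.5000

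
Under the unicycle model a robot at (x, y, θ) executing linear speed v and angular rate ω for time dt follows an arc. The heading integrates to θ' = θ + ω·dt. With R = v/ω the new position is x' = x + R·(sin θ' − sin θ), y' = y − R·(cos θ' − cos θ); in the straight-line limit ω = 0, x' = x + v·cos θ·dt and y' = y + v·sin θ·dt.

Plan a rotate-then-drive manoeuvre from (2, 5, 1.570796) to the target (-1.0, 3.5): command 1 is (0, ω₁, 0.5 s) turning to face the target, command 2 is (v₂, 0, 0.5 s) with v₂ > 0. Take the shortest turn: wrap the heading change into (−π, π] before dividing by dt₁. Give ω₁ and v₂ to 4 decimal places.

ω₁ = 4.0689, v₂ = 6.7082

heading to target = atan2(3.5−5, -1−2) = -2.6779
Δθ = wrap(-2.6779 − 1.5708) = 2.0344; ω₁ = Δθ/dt₁ = 4.0689
distance = √((-1−2)² + (3.5−5)²) = 3.3541; v₂ = distance/dt₂ = 6.7082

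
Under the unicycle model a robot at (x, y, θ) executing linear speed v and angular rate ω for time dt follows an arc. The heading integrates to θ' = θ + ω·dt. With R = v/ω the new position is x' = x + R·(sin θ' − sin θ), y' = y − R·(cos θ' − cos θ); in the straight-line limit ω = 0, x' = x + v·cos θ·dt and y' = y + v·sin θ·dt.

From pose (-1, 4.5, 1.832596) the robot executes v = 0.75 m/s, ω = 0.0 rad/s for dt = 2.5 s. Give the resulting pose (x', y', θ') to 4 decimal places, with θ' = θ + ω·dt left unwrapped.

(-1.4853, 6.3111, 1.8326)

θ' = 1.8326 + 0.0·2.5 = 1.8326
ω = 0 → straight: x' = -1 + 0.75·cos(1.8326)·2.5 = -1.4853
y' = 4.5 + 0.75·sin(1.8326)·2.5 = 6.3111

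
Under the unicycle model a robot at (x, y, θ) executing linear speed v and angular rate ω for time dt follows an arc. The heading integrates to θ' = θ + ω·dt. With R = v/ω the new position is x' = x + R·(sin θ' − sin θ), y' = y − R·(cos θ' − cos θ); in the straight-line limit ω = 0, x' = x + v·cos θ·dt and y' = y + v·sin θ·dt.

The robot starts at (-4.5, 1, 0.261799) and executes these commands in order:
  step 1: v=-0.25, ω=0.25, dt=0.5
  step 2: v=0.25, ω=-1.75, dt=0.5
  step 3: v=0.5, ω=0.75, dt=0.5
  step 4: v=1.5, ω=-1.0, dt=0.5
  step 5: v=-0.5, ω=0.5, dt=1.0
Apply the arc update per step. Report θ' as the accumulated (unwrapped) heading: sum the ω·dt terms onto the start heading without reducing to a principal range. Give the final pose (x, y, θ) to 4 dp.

step 1: θ'=0.3868 (R=-1.0000) → pose (-4.6184, 0.9602, 0.3868)
step 2: θ'=-0.4882 (R=-0.1429) → pose (-4.4975, 0.9541, -0.4882)
step 3: θ'=-0.1132 (R=0.6667) → pose (-4.2601, 0.8804, -0.1132)
step 4: θ'=-0.6132 (R=-1.5000) → pose (-3.5663, 0.6168, -0.6132)
step 5: θ'=-0.1132 (R=-1.0000) → pose (-4.0289, 0.7926, -0.1132)

(-4.0289, 0.7926, -0.1132)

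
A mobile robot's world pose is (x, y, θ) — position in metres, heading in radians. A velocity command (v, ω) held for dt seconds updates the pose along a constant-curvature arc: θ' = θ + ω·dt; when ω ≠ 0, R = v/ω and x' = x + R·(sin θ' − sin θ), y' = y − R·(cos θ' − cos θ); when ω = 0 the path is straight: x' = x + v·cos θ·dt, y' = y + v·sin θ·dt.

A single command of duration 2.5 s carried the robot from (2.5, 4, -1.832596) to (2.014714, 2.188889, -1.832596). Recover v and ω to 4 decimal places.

v = 0.7500, ω = 0.0000

Δθ = -1.832596 − -1.832596 = 0.000000
ω = Δθ/dt = 0.000000/2.5 = 0.0000
ω = 0 → v = (Δx·cos θ + Δy·sin θ)/dt = 0.7500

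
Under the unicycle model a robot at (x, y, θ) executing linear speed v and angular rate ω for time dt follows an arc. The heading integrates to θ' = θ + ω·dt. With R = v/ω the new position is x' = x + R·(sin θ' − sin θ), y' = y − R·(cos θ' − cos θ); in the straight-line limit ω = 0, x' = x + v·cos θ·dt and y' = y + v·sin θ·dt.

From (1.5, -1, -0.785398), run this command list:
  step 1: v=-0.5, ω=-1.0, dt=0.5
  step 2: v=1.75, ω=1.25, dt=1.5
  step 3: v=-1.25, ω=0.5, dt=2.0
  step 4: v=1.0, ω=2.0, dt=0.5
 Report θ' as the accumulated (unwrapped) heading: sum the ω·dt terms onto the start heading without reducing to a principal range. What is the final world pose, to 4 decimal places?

step 1: θ'=-1.2854 (R=0.5000) → pose (1.3738, -0.7872, -1.2854)
step 2: θ'=0.5896 (R=1.4000) → pose (3.4956, -1.5567, 0.5896)
step 3: θ'=1.5896 (R=-2.5000) → pose (2.3861, -3.6816, 1.5896)
step 4: θ'=2.5896 (R=0.5000) → pose (2.1484, -3.2653, 2.5896)

(2.1484, -3.2653, 2.5896)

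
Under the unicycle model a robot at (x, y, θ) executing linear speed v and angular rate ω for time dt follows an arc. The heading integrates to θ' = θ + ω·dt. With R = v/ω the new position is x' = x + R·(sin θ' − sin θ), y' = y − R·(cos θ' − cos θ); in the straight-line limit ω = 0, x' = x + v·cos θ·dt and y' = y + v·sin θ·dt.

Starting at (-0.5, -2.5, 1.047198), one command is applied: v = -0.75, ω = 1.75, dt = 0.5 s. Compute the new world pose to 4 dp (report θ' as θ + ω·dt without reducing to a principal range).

(-0.5312, -2.8618, 1.9222)

θ' = 1.0472 + 1.75·0.5 = 1.9222
R = v/ω = -0.75/1.75 = -0.4286
x' = -0.5 + -0.4286·(sin 1.9222 − sin 1.0472) = -0.5312
y' = -2.5 − -0.4286·(cos 1.9222 − cos 1.0472) = -2.8618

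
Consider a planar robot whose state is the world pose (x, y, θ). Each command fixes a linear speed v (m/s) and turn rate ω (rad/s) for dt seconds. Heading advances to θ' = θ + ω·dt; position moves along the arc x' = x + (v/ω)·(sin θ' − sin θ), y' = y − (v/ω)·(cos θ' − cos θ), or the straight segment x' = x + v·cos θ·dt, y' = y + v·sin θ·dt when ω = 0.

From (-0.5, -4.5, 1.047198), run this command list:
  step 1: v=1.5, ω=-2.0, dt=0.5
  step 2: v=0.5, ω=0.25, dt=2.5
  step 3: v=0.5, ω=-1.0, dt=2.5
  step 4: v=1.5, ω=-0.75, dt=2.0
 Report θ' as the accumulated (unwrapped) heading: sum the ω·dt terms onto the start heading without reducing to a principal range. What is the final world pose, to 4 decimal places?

step 1: θ'=0.0472 (R=-0.7500) → pose (0.1141, -4.1258, 0.0472)
step 2: θ'=0.6722 (R=2.0000) → pose (1.2652, -3.6930, 0.6722)
step 3: θ'=-1.8278 (R=-0.5000) → pose (2.0601, -4.2113, -1.8278)
step 4: θ'=-3.3278 (R=-2.0000) → pose (-0.2445, -5.6683, -3.3278)

(-0.2445, -5.6683, -3.3278)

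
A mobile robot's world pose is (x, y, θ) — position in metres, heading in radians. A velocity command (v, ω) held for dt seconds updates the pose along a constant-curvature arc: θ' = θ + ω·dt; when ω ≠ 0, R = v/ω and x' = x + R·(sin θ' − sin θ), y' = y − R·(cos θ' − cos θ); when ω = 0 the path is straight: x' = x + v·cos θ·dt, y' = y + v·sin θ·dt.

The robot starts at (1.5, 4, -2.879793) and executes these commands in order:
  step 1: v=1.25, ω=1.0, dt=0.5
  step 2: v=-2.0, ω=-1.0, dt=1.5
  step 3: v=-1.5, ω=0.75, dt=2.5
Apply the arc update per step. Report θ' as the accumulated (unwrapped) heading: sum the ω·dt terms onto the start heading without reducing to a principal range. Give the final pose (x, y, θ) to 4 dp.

(6.8476, 4.3676, -2.0048)

step 1: θ'=-2.3798 (R=1.2500) → pose (0.9607, 3.6971, -2.3798)
step 2: θ'=-3.8798 (R=2.0000) → pose (3.6871, 3.7293, -3.8798)
step 3: θ'=-2.0048 (R=-2.0000) → pose (6.8476, 4.3676, -2.0048)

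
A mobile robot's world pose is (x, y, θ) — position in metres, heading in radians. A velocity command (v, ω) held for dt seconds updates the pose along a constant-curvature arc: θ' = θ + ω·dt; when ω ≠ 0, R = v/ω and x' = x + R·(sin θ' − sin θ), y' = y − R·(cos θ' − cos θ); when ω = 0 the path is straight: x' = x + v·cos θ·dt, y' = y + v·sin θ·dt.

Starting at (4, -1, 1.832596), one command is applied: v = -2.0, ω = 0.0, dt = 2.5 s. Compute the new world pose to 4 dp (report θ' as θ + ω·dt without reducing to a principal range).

θ' = 1.8326 + 0.0·2.5 = 1.8326
ω = 0 → straight: x' = 4 + -2.0·cos(1.8326)·2.5 = 5.2941
y' = -1 + -2.0·sin(1.8326)·2.5 = -5.8296

(5.2941, -5.8296, 1.8326)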